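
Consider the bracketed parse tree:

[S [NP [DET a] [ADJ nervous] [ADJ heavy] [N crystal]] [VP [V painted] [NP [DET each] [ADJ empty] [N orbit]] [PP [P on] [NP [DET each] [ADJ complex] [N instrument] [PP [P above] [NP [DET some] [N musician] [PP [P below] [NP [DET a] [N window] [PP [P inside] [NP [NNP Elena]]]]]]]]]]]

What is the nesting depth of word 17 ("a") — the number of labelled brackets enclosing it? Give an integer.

The word sits inside DET, which is inside NP, inside PP, inside NP, inside PP, inside NP, inside PP, inside VP, inside S — 9 brackets in all.

9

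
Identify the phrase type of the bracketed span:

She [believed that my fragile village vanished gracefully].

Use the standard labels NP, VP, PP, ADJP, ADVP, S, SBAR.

VP

The span is built around the verb "believed" — a verb phrase (VP).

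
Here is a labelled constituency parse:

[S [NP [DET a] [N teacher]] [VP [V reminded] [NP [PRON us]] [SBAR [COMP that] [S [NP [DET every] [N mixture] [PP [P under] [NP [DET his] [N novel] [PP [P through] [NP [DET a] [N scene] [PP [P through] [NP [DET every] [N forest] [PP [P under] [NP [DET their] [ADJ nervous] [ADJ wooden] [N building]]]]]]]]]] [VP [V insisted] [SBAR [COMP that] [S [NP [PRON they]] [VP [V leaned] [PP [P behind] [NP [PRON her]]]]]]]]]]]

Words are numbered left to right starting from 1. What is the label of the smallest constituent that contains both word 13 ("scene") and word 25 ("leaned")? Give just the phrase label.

S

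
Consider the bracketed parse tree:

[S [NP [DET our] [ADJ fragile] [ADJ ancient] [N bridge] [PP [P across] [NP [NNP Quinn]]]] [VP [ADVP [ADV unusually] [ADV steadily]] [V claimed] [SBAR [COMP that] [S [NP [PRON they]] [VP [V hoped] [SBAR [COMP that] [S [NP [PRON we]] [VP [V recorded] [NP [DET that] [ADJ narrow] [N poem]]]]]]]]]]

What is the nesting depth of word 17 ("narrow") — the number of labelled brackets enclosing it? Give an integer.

10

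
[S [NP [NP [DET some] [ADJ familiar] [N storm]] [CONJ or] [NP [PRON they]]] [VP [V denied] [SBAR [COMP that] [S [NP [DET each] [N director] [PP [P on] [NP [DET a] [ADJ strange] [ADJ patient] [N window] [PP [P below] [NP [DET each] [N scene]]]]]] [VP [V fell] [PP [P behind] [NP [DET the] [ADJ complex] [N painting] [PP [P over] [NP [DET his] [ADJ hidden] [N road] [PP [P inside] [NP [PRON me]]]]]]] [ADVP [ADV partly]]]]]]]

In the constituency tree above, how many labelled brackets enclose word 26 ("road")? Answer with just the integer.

The word sits inside N, which is inside NP, inside PP, inside NP, inside PP, inside VP, inside S, inside SBAR, inside VP, inside S — 10 brackets in all.

10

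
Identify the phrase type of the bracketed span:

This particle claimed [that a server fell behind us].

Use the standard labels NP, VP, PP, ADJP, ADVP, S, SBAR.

The span is built around the complementizer "that" — a subordinate clause (SBAR).

SBAR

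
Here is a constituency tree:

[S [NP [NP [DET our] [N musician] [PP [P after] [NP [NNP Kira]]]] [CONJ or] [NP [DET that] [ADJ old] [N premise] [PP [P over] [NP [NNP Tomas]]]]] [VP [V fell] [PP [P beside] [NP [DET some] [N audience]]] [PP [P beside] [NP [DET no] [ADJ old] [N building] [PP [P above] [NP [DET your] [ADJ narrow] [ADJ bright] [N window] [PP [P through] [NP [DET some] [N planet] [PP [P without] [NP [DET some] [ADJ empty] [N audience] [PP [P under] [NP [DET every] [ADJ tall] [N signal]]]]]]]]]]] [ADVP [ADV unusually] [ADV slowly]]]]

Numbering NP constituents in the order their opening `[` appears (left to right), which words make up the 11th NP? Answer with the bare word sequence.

every tall signal

The NP opening brackets appear, in order, over: "our musician after Kira or that old premise over Tomas"; "our musician after Kira"; "Kira"; "that old premise over Tomas"; "Tomas"; "some audience"; "no old building above your narrow bright window through some planet without some empty audience under every tall signal"; "your narrow bright window through some planet without some empty audience under every tall signal"; "some planet without some empty audience under every tall signal"; "some empty audience under every tall signal"; "every tall signal". The 11th one spans "every tall signal".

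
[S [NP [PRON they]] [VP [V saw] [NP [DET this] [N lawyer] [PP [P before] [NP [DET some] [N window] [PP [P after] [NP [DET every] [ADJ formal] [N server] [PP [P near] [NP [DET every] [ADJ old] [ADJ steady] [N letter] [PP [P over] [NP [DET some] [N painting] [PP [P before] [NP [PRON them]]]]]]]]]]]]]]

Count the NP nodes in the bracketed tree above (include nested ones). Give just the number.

Listing each NP by its span: [NP they]; [NP this lawyer before some window after every formal server near every old steady letter over some painting before them]; [NP some window after every formal server near every old steady letter over some painting before them]; [NP every formal server near every old steady letter over some painting before them]; [NP every old steady letter over some painting before them]; [NP some painting before them] … — that makes 7.

7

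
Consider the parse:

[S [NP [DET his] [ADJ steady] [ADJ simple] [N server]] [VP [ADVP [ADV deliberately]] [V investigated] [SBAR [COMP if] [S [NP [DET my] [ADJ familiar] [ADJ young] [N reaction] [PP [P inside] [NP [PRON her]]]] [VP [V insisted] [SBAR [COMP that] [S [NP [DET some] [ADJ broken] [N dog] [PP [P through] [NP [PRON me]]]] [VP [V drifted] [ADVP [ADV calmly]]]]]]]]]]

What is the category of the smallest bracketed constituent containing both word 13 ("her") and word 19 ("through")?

S

The smallest bracket enclosing both words is [S my familiar young reaction inside her insisted that some broken dog through me drifted calmly], so the label is S.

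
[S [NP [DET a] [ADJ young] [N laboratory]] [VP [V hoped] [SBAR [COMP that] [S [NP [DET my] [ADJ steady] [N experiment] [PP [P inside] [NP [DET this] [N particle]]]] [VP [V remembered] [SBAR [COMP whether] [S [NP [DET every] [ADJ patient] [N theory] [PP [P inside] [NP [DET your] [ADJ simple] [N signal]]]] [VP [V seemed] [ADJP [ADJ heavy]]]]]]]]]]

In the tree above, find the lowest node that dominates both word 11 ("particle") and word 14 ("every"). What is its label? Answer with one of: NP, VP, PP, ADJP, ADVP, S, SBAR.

Word 11 lies under S → VP → SBAR → S → NP → PP → NP → N; word 14 lies under S → VP → SBAR → S → VP → SBAR → S → NP → DET. The lowest shared node is the S.

S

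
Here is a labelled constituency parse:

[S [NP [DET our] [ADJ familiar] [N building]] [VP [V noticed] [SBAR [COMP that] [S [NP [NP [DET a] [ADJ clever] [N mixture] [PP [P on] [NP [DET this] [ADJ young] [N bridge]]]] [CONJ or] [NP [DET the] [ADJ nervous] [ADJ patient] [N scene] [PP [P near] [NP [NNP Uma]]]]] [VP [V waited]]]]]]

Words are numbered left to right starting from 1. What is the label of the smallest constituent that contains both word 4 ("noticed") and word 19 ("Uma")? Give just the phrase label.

VP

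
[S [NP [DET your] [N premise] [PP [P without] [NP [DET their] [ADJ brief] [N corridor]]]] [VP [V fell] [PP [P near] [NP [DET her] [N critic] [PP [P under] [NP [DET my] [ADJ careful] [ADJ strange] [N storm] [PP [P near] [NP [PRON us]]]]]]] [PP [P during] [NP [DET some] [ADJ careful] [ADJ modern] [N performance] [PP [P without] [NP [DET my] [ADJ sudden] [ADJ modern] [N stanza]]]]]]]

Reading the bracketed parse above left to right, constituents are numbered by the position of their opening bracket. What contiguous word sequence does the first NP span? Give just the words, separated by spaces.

your premise without their brief corridor

In left-to-right order the NP constituents are "your premise without their brief corridor"; "their brief corridor"; "her critic under my careful strange storm near us"; "my careful strange storm near us"; "us"; "some careful modern performance without my sudden modern stanza"; "my sudden modern stanza". Number 1 is "your premise without their brief corridor".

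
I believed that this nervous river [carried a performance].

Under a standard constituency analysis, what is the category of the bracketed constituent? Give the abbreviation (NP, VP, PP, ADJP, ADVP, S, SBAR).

VP

The span is built around the verb "carried" — a verb phrase (VP).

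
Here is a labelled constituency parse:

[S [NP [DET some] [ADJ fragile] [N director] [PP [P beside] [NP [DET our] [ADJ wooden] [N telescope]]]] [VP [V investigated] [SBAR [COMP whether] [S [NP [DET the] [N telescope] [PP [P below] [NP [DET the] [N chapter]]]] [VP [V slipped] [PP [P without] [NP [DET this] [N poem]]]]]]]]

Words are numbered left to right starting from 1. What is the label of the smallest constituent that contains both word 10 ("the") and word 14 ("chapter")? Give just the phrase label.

Word 10 lies under S → VP → SBAR → S → NP → DET; word 14 lies under S → VP → SBAR → S → NP → PP → NP → N. The lowest shared node is the NP.

NP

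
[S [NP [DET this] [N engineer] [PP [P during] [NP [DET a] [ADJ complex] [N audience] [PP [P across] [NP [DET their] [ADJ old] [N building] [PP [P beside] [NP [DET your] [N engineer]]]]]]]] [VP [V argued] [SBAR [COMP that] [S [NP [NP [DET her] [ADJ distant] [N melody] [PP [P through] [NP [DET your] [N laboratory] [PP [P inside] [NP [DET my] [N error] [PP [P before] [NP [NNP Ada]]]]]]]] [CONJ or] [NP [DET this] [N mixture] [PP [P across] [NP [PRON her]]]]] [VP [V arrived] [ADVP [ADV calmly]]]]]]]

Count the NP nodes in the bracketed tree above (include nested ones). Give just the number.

Listing each NP by its span: [NP this engineer during a complex audience across their old building beside your engineer]; [NP a complex audience across their old building beside your engineer]; [NP their old building beside your engineer]; [NP your engineer]; [NP her distant melody through your laboratory inside my error before Ada or this mixture across her]; [NP her distant melody through your laboratory inside my error before Ada] … — that makes 11.

11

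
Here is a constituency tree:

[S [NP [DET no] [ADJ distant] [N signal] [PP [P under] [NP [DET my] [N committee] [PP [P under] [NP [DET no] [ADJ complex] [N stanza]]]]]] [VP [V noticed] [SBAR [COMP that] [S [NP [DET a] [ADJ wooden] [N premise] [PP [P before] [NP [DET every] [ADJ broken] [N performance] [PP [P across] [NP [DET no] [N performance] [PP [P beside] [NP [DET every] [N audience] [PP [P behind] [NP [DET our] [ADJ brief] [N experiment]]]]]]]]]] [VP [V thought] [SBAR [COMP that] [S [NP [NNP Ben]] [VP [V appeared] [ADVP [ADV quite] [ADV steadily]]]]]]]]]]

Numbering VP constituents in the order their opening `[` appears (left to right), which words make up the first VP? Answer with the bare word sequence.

noticed that a wooden premise before every broken performance across no performance beside every audience behind our brief experiment thought that Ben appeared quite steadily

In left-to-right order the VP constituents are "noticed that a wooden premise before every broken performance across no performance beside every audience behind our brief experiment thought that Ben appeared quite steadily"; "thought that Ben appeared quite steadily"; "appeared quite steadily". Number 1 is "noticed that a wooden premise before every broken performance across no performance beside every audience behind our brief experiment thought that Ben appeared quite steadily".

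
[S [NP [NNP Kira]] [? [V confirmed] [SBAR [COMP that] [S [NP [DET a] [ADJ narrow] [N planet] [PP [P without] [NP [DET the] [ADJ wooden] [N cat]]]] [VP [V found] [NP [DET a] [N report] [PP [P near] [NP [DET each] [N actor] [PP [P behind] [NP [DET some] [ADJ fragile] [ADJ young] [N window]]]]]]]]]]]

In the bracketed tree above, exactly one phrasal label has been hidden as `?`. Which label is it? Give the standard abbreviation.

VP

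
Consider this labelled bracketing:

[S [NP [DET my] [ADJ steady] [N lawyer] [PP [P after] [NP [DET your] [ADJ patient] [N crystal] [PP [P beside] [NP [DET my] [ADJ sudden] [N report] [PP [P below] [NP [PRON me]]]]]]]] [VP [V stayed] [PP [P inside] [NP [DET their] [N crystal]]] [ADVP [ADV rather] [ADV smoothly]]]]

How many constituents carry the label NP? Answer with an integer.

5

Listing each NP by its span: [NP my steady lawyer after your patient crystal beside my sudden report below me]; [NP your patient crystal beside my sudden report below me]; [NP my sudden report below me]; [NP me]; [NP their crystal] — that makes 5.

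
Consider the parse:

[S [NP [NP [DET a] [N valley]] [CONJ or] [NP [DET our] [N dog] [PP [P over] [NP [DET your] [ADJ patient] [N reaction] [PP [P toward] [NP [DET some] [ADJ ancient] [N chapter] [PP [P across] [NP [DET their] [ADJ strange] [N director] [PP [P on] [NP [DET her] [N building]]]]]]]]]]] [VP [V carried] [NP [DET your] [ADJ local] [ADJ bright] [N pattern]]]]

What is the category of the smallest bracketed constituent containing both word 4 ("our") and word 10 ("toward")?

NP

The smallest bracket enclosing both words is [NP our dog over your patient reaction toward some ancient chapter across their strange director on her building], so the label is NP.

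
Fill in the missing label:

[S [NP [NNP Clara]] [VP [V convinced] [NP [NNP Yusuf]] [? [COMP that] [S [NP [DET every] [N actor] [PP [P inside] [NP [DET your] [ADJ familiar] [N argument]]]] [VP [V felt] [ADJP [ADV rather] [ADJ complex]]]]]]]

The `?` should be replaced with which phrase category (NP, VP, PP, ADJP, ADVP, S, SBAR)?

SBAR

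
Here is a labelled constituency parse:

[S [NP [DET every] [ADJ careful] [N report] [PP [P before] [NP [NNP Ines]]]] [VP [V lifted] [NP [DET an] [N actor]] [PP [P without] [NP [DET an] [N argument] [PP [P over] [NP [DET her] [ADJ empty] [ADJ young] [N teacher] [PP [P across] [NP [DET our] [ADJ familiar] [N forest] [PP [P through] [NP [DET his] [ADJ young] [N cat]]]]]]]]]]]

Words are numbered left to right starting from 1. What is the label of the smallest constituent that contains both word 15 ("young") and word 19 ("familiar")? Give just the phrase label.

NP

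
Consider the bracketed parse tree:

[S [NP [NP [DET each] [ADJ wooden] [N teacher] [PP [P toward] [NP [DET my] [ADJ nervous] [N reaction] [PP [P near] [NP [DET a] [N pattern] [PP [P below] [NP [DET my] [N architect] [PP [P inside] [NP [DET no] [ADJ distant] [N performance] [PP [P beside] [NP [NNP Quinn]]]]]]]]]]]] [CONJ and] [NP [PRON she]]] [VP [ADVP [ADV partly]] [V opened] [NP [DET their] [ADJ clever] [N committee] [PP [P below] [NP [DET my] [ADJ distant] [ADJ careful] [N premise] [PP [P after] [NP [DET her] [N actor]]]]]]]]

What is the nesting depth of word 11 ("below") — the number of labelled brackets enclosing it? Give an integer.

9

Counting open brackets not yet closed at "below": [S [NP [NP [PP [NP [PP [NP [PP [P = 9.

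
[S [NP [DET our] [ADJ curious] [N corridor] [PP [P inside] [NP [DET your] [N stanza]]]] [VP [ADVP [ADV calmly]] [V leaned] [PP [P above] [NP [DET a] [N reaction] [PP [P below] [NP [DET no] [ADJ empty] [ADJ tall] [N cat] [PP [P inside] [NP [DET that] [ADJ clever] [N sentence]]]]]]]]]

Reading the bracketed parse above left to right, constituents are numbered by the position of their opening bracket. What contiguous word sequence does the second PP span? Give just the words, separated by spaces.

above a reaction below no empty tall cat inside that clever sentence

Opening `[PP` markers occur at word positions 4, 9, 12, 17; the second of these opens the constituent [PP above a reaction below no empty tall cat inside that clever sentence].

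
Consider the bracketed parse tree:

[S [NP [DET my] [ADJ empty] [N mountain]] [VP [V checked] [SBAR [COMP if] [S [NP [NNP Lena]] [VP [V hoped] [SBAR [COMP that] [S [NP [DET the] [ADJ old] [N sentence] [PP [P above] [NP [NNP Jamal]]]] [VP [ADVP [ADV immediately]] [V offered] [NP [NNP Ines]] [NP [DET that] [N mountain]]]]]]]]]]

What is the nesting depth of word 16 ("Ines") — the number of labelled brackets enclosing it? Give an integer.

10

Counting open brackets not yet closed at "Ines": [S [VP [SBAR [S [VP [SBAR [S [VP [NP [NNP = 10.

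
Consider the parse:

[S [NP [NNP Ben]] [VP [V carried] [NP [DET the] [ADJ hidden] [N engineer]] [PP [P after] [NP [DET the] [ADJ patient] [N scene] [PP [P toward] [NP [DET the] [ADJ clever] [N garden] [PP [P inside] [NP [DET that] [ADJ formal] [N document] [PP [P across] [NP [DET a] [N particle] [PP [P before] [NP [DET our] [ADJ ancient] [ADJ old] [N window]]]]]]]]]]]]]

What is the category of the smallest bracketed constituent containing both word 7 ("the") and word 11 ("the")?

Both words fall inside [NP the patient scene toward the clever garden inside that formal document across a particle before our ancient old window] (words 7–25), and no smaller constituent contains them both. Label: NP.

NP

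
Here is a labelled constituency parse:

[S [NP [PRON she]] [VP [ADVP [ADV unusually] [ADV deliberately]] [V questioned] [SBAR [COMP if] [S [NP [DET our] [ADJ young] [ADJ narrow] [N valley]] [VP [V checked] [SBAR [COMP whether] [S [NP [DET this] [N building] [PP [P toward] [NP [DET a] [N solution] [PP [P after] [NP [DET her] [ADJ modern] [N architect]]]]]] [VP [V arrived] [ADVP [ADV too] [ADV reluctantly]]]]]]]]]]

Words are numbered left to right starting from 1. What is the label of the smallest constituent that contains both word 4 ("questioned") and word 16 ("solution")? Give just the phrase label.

VP

The smallest bracket enclosing both words is [VP unusually deliberately questioned if our young narrow valley checked whether this building toward a solution after her modern architect arrived too reluctantly], so the label is VP.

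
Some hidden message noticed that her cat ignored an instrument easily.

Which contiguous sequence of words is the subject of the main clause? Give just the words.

some hidden message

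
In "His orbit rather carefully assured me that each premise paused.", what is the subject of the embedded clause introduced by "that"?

"each premise" is the NP that combines with the VP headed by "paused" to form the embedded clause introduced by "that" — the subject.

each premise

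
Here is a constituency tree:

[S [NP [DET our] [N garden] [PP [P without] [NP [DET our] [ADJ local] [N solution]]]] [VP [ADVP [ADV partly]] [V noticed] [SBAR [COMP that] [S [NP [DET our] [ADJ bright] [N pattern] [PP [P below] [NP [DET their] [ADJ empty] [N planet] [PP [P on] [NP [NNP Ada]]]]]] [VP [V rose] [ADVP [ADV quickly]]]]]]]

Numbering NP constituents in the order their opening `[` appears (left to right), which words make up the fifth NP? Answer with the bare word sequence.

Ada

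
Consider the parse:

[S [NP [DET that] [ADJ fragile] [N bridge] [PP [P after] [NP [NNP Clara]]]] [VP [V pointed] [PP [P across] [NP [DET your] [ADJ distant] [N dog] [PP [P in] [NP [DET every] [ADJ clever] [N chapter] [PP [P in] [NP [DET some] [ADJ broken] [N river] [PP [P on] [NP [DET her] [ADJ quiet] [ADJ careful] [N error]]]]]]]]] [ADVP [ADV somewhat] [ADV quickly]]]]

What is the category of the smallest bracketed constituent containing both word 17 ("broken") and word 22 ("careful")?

NP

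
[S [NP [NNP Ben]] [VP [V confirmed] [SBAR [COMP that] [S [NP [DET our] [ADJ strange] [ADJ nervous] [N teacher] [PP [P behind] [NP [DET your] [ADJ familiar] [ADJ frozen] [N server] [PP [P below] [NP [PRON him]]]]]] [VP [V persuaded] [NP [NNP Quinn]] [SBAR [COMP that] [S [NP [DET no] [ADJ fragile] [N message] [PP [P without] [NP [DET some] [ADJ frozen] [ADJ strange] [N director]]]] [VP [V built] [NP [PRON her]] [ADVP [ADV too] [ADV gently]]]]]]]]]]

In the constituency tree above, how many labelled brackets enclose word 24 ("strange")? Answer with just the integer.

Path from the root down to the word: S → VP → SBAR → S → VP → SBAR → S → NP → PP → NP → ADJ. That is 11 enclosing brackets.

11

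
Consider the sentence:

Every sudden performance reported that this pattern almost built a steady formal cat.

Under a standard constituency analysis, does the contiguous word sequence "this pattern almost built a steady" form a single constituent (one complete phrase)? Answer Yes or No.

No

"this" belongs to the noun phrase "this pattern" while "steady" belongs to the verb phrase "almost built a steady formal cat"; a span that runs across that boundary is not a single phrase.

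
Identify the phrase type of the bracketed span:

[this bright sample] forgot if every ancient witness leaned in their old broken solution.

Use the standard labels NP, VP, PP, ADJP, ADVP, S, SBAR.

NP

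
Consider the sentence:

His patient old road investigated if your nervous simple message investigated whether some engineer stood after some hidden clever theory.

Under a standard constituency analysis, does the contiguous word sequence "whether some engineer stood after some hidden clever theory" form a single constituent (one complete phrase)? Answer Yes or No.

Yes

"whether some engineer stood after some hidden clever theory" is exactly the subordinate clause [SBAR whether some engineer stood after some hidden clever theory], a complete constituent.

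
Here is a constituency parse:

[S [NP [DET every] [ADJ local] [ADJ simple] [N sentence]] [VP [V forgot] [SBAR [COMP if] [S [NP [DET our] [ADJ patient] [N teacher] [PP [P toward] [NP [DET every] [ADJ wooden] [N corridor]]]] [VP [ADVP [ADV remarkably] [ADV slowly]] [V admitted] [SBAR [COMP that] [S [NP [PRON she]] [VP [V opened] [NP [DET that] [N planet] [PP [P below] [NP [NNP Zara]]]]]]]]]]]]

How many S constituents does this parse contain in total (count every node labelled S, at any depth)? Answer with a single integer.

Listing each S by its span: [S every local simple sentence forgot if our patient teacher toward every wooden corridor remarkably slowly admitted that she opened that planet below Zara]; [S our patient teacher toward every wooden corridor remarkably slowly admitted that she opened that planet below Zara]; [S she opened that planet below Zara] — that makes 3.

3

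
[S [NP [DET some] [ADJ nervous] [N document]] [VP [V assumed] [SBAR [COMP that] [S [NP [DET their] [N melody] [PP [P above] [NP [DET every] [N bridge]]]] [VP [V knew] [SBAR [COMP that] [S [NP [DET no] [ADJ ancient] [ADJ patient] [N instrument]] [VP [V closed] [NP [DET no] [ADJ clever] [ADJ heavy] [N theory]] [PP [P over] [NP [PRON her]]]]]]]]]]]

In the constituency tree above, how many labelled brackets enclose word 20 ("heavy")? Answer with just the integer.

10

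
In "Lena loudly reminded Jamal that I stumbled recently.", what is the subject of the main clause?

Lena

"Lena" is the NP that combines with the VP headed by "reminded" to form the main clause — the subject.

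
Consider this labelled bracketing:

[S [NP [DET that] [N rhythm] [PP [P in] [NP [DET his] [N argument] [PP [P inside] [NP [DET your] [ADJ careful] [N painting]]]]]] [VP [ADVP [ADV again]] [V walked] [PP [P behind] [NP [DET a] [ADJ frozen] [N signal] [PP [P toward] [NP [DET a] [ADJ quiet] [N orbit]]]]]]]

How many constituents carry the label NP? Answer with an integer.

5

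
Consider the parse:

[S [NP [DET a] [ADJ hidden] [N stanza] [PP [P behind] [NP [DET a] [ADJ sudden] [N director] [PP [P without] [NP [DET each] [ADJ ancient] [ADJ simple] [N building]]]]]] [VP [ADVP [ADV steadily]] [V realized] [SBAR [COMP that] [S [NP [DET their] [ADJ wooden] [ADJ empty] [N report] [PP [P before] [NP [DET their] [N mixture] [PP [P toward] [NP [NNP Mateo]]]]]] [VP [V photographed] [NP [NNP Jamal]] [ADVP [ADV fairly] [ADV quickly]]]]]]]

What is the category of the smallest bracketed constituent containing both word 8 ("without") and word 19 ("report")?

The smallest bracket enclosing both words is [S a hidden stanza behind a sudden director without each ancient simple building steadily realized that their wooden empty report before their mixture toward Mateo photographed Jamal fairly quickly], so the label is S.

S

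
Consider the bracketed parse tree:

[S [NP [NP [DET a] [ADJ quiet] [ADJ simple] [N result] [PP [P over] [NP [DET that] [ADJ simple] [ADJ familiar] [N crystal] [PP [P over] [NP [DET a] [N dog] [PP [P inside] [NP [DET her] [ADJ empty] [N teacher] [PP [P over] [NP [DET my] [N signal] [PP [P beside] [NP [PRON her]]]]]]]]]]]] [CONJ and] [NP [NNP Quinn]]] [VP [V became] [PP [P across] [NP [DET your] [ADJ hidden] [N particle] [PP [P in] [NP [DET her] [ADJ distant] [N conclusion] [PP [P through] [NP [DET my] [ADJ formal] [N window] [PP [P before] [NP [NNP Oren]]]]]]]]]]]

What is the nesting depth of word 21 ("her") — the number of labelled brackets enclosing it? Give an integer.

Path from the root down to the word: S → NP → NP → PP → NP → PP → NP → PP → NP → PP → NP → PP → NP → PRON. That is 14 enclosing brackets.

14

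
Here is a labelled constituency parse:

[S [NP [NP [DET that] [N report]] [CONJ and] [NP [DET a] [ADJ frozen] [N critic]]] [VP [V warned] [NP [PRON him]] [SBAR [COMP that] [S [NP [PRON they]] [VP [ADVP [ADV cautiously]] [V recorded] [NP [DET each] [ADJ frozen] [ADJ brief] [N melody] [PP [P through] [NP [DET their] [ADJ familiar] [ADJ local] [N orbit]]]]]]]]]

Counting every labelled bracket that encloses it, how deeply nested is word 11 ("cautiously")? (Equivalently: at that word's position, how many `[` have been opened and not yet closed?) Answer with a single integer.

The word sits inside ADV, which is inside ADVP, inside VP, inside S, inside SBAR, inside VP, inside S — 7 brackets in all.

7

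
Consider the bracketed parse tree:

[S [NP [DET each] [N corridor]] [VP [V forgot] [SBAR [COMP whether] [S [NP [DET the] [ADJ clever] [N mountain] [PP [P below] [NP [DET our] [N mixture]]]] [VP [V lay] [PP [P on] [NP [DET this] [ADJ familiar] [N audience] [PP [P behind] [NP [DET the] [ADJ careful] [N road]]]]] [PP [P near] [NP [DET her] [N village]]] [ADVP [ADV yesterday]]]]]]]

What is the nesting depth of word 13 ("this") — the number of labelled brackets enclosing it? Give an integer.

8

Counting open brackets not yet closed at "this": [S [VP [SBAR [S [VP [PP [NP [DET = 8.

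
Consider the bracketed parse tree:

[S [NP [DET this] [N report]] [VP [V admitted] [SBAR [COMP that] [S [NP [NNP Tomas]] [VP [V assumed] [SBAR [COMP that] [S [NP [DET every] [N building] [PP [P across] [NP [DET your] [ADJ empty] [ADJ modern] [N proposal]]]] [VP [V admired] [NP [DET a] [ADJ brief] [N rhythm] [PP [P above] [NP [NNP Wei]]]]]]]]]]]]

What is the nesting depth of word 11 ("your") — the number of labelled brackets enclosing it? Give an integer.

11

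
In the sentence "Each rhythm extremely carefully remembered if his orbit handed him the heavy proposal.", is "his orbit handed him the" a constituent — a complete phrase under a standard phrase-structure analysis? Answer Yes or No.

No

The smallest constituent containing the whole sequence is the clause [S his orbit handed him the heavy proposal], but the sequence is only part of it — it straddles the boundary between noun phrase "his orbit" and verb phrase "handed him the heavy proposal".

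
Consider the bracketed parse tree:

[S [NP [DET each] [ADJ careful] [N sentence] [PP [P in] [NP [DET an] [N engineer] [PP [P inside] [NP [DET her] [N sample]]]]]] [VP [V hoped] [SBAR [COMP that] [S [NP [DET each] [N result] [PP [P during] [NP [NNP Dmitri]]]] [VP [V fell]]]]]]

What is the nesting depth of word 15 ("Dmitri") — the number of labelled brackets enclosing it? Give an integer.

8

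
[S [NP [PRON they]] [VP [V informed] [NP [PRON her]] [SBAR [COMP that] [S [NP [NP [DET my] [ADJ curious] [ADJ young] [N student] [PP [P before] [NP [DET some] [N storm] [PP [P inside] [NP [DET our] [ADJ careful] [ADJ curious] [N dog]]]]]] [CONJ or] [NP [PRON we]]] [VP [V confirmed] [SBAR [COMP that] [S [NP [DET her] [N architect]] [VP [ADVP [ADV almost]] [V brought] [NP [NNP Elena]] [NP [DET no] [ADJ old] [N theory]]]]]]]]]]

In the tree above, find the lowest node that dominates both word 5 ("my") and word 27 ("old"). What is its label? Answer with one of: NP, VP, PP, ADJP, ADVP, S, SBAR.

S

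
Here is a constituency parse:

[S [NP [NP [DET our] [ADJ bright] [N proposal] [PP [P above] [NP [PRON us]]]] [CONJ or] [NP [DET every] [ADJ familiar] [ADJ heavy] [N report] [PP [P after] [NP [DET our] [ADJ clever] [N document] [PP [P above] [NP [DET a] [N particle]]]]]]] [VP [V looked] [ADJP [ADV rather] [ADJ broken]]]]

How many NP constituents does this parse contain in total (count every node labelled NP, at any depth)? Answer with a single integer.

6

The NP constituents are: [NP our bright proposal above us or every familiar heavy report after our clever document above a particle]; [NP our bright proposal above us]; [NP us]; [NP every familiar heavy report after our clever document above a particle]; [NP our clever document above a particle]; [NP a particle]. Total: 6.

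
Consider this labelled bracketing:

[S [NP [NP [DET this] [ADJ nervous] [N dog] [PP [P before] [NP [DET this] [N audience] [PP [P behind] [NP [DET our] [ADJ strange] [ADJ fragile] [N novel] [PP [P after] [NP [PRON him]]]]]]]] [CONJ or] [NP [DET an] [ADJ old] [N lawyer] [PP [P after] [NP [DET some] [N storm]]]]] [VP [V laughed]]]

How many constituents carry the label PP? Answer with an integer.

4

Scanning left to right, an opening `[PP` appears at word positions 4, 7, 12, 18 — 4 in total.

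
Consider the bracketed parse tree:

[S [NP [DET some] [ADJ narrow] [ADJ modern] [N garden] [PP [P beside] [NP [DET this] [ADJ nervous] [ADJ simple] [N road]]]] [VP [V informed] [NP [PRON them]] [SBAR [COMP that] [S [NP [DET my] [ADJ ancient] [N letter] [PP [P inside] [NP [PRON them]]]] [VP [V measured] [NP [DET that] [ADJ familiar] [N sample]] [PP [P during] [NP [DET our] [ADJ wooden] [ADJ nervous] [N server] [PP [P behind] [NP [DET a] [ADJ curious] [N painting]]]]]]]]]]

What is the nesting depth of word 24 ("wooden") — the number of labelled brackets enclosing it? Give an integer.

8

Path from the root down to the word: S → VP → SBAR → S → VP → PP → NP → ADJ. That is 8 enclosing brackets.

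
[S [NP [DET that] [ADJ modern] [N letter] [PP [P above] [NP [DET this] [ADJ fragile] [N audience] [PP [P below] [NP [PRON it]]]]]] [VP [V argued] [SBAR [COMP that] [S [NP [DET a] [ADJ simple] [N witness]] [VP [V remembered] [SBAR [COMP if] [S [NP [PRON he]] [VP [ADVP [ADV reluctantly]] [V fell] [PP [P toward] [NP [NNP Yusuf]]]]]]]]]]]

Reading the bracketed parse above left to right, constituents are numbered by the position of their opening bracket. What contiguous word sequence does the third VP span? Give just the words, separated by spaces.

reluctantly fell toward Yusuf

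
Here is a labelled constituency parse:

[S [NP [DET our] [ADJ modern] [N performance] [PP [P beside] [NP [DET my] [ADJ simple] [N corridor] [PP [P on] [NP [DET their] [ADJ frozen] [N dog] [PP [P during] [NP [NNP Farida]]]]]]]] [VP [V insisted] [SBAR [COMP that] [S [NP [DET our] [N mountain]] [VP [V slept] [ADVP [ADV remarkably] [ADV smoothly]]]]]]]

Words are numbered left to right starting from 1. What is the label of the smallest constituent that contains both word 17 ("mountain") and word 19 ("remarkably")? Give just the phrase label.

S

Both words fall inside [S our mountain slept remarkably smoothly] (words 16–20), and no smaller constituent contains them both. Label: S.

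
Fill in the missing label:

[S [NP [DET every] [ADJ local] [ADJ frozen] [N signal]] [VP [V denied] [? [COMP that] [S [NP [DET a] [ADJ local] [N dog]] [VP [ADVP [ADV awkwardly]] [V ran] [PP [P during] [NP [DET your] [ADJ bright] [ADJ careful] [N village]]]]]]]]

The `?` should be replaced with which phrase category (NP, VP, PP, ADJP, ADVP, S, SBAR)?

SBAR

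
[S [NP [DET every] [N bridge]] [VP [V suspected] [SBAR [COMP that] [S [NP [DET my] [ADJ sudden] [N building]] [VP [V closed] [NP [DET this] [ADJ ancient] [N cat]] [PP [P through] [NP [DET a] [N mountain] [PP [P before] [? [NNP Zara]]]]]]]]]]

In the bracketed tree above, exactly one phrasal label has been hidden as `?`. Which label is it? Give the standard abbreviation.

Looking at what the `?` directly dominates — NNP 'Zara' — this is a noun phrase (NP).

NP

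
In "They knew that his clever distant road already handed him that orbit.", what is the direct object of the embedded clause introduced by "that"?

The verb of the embedded clause introduced by "that" is "handed"; its direct object is the NP "that orbit".

that orbit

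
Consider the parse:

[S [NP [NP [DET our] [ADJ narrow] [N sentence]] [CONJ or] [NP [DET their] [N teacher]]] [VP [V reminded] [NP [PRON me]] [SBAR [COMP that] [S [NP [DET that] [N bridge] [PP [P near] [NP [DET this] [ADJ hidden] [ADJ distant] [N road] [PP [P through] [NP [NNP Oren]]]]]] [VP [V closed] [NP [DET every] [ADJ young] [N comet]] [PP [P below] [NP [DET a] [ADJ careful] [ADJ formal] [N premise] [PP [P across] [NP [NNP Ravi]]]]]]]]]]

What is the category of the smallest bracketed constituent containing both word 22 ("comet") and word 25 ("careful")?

VP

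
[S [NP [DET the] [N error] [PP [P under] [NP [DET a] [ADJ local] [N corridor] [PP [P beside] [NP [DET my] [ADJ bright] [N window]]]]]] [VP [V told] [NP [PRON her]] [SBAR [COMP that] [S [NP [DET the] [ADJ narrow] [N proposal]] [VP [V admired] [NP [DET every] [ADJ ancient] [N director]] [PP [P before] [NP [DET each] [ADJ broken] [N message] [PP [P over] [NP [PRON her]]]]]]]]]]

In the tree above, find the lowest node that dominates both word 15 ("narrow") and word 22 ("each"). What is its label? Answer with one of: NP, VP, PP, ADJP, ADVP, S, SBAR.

S

The smallest bracket enclosing both words is [S the narrow proposal admired every ancient director before each broken message over her], so the label is S.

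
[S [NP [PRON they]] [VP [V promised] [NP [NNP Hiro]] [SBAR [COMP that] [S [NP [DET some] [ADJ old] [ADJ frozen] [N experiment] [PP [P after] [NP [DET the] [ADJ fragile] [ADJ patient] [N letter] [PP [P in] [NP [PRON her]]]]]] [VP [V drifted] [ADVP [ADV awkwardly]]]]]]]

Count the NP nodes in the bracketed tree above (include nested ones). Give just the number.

Listing each NP by its span: [NP they]; [NP Hiro]; [NP some old frozen experiment after the fragile patient letter in her]; [NP the fragile patient letter in her]; [NP her] — that makes 5.

5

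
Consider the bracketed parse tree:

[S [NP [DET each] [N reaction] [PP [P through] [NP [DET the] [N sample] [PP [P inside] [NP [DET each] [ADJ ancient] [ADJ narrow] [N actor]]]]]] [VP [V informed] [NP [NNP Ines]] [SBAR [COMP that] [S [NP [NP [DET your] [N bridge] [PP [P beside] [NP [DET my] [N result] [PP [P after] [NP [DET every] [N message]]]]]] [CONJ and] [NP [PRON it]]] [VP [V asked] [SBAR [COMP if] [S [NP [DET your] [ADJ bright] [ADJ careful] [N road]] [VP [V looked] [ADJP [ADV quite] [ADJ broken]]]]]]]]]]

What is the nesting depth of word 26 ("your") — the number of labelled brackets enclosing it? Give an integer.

9

Counting open brackets not yet closed at "your": [S [VP [SBAR [S [VP [SBAR [S [NP [DET = 9.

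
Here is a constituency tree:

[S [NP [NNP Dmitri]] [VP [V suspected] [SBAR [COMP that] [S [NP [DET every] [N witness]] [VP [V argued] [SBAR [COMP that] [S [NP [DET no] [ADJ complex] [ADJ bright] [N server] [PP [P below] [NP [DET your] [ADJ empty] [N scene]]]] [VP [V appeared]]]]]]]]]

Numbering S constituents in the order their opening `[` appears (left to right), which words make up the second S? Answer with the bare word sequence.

every witness argued that no complex bright server below your empty scene appeared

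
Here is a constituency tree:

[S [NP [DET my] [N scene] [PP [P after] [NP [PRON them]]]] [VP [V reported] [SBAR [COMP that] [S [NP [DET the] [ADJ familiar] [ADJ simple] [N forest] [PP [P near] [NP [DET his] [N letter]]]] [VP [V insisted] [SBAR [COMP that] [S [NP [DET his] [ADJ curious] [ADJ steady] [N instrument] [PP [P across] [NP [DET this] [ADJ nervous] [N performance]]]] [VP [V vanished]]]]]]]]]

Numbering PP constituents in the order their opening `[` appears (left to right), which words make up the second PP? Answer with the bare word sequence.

near his letter

Opening `[PP` markers occur at word positions 3, 11, 20; the second of these opens the constituent [PP near his letter].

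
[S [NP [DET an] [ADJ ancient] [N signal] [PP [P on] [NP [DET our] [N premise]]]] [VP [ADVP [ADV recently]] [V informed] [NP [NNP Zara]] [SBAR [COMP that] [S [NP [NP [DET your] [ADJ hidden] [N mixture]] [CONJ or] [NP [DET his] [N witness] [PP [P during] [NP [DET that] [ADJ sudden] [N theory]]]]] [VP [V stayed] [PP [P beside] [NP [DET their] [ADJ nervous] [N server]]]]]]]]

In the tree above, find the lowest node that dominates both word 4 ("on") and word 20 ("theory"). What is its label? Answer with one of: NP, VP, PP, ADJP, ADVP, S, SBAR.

The smallest bracket enclosing both words is [S an ancient signal on our premise recently informed Zara that your hidden mixture or his witness during that sudden theory stayed beside their nervous server], so the label is S.

S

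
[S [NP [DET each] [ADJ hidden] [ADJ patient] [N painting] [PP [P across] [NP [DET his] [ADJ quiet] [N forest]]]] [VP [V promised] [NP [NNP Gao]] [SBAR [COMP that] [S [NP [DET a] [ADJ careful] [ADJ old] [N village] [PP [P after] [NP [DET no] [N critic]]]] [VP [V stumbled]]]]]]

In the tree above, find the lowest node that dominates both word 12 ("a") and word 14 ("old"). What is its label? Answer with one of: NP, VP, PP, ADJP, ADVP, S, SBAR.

NP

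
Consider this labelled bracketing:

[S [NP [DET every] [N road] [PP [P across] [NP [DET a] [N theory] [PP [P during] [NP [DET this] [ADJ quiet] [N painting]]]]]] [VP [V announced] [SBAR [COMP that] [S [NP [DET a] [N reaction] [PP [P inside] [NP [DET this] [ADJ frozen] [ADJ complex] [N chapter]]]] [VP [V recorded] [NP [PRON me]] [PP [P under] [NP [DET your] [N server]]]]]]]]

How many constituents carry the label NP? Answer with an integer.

Scanning left to right, an opening `[NP` appears at word positions 1, 4, 7, 12, 15, 20, 22 — 7 in total.

7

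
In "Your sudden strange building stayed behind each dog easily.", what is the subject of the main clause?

In the main clause the verb is "stayed"; the NP preceding it, "your sudden strange building", is the subject.

your sudden strange building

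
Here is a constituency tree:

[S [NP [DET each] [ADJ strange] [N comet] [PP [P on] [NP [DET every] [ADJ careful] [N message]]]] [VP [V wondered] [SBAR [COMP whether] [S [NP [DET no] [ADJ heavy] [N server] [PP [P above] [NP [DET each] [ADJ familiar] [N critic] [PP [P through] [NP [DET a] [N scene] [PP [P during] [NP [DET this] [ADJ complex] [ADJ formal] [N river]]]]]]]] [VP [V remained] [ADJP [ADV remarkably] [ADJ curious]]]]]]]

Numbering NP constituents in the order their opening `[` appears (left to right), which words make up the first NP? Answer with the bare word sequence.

The NP opening brackets appear, in order, over: "each strange comet on every careful message"; "every careful message"; "no heavy server above each familiar critic through a scene during this complex formal river"; "each familiar critic through a scene during this complex formal river"; "a scene during this complex formal river"; "this complex formal river". The first one spans "each strange comet on every careful message".

each strange comet on every careful message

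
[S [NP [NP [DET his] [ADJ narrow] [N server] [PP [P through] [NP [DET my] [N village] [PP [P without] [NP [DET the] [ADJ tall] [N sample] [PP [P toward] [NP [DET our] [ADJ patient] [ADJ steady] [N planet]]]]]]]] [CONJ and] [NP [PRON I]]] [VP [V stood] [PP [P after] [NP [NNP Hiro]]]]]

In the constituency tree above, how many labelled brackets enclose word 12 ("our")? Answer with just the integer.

Counting open brackets not yet closed at "our": [S [NP [NP [PP [NP [PP [NP [PP [NP [DET = 10.

10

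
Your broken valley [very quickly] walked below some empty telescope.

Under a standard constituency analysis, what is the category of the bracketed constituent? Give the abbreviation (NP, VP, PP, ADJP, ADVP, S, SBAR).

ADVP

"quickly" is the head of the bracketed span, so the span is an adverb phrase: ADVP.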